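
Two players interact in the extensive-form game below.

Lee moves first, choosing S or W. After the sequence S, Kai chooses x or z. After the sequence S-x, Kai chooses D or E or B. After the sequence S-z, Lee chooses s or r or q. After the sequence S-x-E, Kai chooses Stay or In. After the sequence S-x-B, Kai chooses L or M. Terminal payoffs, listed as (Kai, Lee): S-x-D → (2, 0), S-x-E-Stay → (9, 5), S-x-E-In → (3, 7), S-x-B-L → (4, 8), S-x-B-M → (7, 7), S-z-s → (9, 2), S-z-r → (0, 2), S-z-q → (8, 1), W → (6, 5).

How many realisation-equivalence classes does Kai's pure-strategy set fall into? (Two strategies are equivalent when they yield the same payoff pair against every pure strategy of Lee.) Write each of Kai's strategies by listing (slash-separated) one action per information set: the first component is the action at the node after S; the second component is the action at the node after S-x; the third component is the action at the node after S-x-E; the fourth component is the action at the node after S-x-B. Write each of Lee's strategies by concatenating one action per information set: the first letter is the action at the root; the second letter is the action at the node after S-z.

6

Kai has 24 pure strategies: x/D/Stay/L, x/D/Stay/M, x/D/In/L, x/D/In/M, x/E/Stay/L, x/E/Stay/M, x/E/In/L, x/E/In/M, x/B/Stay/L, x/B/Stay/M, x/B/In/L, x/B/In/M, z/D/Stay/L, z/D/Stay/M, z/D/In/L, z/D/In/M, z/E/Stay/L, z/E/Stay/M, z/E/In/L, z/E/In/M, z/B/Stay/L, z/B/Stay/M, z/B/In/L, z/B/In/M. Columns: Ss, Sr, Sq, Ws, Wr, Wq.
{x/D/Stay/L, x/D/Stay/M, x/D/In/L, x/D/In/M} → row (2,0) (2,0) (2,0) (6,5) (6,5) (6,5)
{x/E/Stay/L, x/E/Stay/M} → row (9,5) (9,5) (9,5) (6,5) (6,5) (6,5)
{x/E/In/L, x/E/In/M} → row (3,7) (3,7) (3,7) (6,5) (6,5) (6,5)
{x/B/Stay/L, x/B/In/L} → row (4,8) (4,8) (4,8) (6,5) (6,5) (6,5)
{x/B/Stay/M, x/B/In/M} → row (7,7) (7,7) (7,7) (6,5) (6,5) (6,5)
{z/D/Stay/L, z/D/Stay/M, z/D/In/L, z/D/In/M, z/E/Stay/L, z/E/Stay/M, z/E/In/L, z/E/In/M, z/B/Stay/L, z/B/Stay/M, z/B/In/L, z/B/In/M} → row (9,2) (0,2) (8,1) (6,5) (6,5) (6,5)
That's 6 distinct rows out of 24 strategies.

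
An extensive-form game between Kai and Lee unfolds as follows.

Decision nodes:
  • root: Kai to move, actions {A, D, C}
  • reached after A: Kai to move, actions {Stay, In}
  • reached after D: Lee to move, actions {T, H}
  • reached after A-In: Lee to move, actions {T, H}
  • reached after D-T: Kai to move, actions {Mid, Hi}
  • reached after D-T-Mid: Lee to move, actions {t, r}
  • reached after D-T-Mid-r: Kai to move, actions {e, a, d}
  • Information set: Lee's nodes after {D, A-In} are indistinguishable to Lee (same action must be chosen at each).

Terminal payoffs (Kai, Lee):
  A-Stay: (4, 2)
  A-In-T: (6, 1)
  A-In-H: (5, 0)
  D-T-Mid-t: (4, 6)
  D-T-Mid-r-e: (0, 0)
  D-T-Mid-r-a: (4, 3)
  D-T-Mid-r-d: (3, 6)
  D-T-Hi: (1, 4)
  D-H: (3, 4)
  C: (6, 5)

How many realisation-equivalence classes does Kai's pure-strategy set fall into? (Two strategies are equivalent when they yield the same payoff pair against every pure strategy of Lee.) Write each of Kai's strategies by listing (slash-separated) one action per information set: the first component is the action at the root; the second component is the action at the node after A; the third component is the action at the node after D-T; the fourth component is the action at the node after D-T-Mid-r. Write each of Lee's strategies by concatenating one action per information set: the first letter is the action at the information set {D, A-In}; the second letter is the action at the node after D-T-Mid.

7

Kai has 36 pure strategies: A/Stay/Mid/e, A/Stay/Mid/a, A/Stay/Mid/d, A/Stay/Hi/e, A/Stay/Hi/a, A/Stay/Hi/d, A/In/Mid/e, A/In/Mid/a, A/In/Mid/d, A/In/Hi/e, A/In/Hi/a, A/In/Hi/d, D/Stay/Mid/e, D/Stay/Mid/a, D/Stay/Mid/d, D/Stay/Hi/e, D/Stay/Hi/a, D/Stay/Hi/d, D/In/Mid/e, D/In/Mid/a, D/In/Mid/d, D/In/Hi/e, D/In/Hi/a, D/In/Hi/d, C/Stay/Mid/e, C/Stay/Mid/a, C/Stay/Mid/d, C/Stay/Hi/e, C/Stay/Hi/a, C/Stay/Hi/d, C/In/Mid/e, C/In/Mid/a, C/In/Mid/d, C/In/Hi/e, C/In/Hi/a, C/In/Hi/d. Columns: Tt, Tr, Ht, Hr.
{A/Stay/Mid/e, A/Stay/Mid/a, A/Stay/Mid/d, A/Stay/Hi/e, A/Stay/Hi/a, A/Stay/Hi/d} → row (4,2) (4,2) (4,2) (4,2)
{A/In/Mid/e, A/In/Mid/a, A/In/Mid/d, A/In/Hi/e, A/In/Hi/a, A/In/Hi/d} → row (6,1) (6,1) (5,0) (5,0)
{D/Stay/Mid/e, D/In/Mid/e} → row (4,6) (0,0) (3,4) (3,4)
{D/Stay/Mid/a, D/In/Mid/a} → row (4,6) (4,3) (3,4) (3,4)
{D/Stay/Mid/d, D/In/Mid/d} → row (4,6) (3,6) (3,4) (3,4)
{D/Stay/Hi/e, D/Stay/Hi/a, D/Stay/Hi/d, D/In/Hi/e, D/In/Hi/a, D/In/Hi/d} → row (1,4) (1,4) (3,4) (3,4)
{C/Stay/Mid/e, C/Stay/Mid/a, C/Stay/Mid/d, C/Stay/Hi/e, C/Stay/Hi/a, C/Stay/Hi/d, C/In/Mid/e, C/In/Mid/a, C/In/Mid/d, C/In/Hi/e, C/In/Hi/a, C/In/Hi/d} → row (6,5) (6,5) (6,5) (6,5)
That's 7 distinct rows out of 36 strategies.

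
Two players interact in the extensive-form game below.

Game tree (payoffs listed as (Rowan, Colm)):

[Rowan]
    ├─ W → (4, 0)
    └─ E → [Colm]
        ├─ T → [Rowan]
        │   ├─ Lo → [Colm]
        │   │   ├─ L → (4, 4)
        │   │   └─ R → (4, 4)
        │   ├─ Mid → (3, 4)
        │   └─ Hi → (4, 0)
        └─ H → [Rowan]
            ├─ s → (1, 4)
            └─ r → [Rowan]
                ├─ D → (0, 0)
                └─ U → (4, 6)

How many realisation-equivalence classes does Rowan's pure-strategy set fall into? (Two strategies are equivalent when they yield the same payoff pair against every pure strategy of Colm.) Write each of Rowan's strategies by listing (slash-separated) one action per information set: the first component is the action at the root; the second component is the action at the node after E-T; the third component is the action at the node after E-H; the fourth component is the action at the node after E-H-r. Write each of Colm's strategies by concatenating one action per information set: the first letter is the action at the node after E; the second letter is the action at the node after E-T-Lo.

Rowan has 24 pure strategies: W/Lo/s/D, W/Lo/s/U, W/Lo/r/D, W/Lo/r/U, W/Mid/s/D, W/Mid/s/U, W/Mid/r/D, W/Mid/r/U, W/Hi/s/D, W/Hi/s/U, W/Hi/r/D, W/Hi/r/U, E/Lo/s/D, E/Lo/s/U, E/Lo/r/D, E/Lo/r/U, E/Mid/s/D, E/Mid/s/U, E/Mid/r/D, E/Mid/r/U, E/Hi/s/D, E/Hi/s/U, E/Hi/r/D, E/Hi/r/U. Columns: TL, TR, HL, HR.
{W/Lo/s/D, W/Lo/s/U, W/Lo/r/D, W/Lo/r/U, W/Mid/s/D, W/Mid/s/U, W/Mid/r/D, W/Mid/r/U, W/Hi/s/D, W/Hi/s/U, W/Hi/r/D, W/Hi/r/U} → row (4,0) (4,0) (4,0) (4,0)
{E/Lo/s/D, E/Lo/s/U} → row (4,4) (4,4) (1,4) (1,4)
{E/Lo/r/D} → row (4,4) (4,4) (0,0) (0,0)
{E/Lo/r/U} → row (4,4) (4,4) (4,6) (4,6)
{E/Mid/s/D, E/Mid/s/U} → row (3,4) (3,4) (1,4) (1,4)
{E/Mid/r/D} → row (3,4) (3,4) (0,0) (0,0)
{E/Mid/r/U} → row (3,4) (3,4) (4,6) (4,6)
{E/Hi/s/D, E/Hi/s/U} → row (4,0) (4,0) (1,4) (1,4)
{E/Hi/r/D} → row (4,0) (4,0) (0,0) (0,0)
{E/Hi/r/U} → row (4,0) (4,0) (4,6) (4,6)
That's 10 distinct rows out of 24 strategies.

10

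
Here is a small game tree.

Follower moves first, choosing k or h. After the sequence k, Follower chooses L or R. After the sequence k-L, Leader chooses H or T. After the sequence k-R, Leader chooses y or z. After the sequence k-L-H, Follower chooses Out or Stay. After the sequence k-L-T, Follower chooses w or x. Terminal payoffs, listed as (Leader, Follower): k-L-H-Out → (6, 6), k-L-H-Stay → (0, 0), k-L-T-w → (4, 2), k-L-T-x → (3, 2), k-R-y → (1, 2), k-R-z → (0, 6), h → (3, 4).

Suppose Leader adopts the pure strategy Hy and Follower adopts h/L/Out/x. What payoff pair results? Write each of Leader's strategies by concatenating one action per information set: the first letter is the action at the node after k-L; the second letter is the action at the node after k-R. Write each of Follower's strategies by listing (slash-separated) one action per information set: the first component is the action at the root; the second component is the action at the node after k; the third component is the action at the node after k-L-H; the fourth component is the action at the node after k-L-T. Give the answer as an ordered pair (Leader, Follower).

(3, 4)

Trace the play path from the root:
  Follower plays h
→ terminal payoff (3, 4).
(Leader's choice at the node after k-L is never reached on this path, so it doesn't affect the outcome.)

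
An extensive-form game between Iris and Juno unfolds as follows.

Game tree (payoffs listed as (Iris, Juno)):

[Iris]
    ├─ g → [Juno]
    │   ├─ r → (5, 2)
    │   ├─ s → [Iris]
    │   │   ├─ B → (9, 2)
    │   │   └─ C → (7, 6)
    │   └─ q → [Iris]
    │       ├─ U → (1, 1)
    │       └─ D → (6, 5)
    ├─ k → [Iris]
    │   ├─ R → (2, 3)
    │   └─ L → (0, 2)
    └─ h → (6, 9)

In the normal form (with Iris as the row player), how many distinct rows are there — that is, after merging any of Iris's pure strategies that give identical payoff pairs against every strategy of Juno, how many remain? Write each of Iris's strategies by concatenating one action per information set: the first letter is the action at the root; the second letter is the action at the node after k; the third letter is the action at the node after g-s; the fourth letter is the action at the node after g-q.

Iris has 24 pure strategies: gRBU, gRBD, gRCU, gRCD, gLBU, gLBD, gLCU, gLCD, kRBU, kRBD, kRCU, kRCD, kLBU, kLBD, kLCU, kLCD, hRBU, hRBD, hRCU, hRCD, hLBU, hLBD, hLCU, hLCD. Columns: r, s, q.
{gRBU, gLBU} → row (5,2) (9,2) (1,1)
{gRBD, gLBD} → row (5,2) (9,2) (6,5)
{gRCU, gLCU} → row (5,2) (7,6) (1,1)
{gRCD, gLCD} → row (5,2) (7,6) (6,5)
{kRBU, kRBD, kRCU, kRCD} → row (2,3) (2,3) (2,3)
{kLBU, kLBD, kLCU, kLCD} → row (0,2) (0,2) (0,2)
{hRBU, hRBD, hRCU, hRCD, hLBU, hLBD, hLCU, hLCD} → row (6,9) (6,9) (6,9)
That's 7 distinct rows out of 24 strategies.

7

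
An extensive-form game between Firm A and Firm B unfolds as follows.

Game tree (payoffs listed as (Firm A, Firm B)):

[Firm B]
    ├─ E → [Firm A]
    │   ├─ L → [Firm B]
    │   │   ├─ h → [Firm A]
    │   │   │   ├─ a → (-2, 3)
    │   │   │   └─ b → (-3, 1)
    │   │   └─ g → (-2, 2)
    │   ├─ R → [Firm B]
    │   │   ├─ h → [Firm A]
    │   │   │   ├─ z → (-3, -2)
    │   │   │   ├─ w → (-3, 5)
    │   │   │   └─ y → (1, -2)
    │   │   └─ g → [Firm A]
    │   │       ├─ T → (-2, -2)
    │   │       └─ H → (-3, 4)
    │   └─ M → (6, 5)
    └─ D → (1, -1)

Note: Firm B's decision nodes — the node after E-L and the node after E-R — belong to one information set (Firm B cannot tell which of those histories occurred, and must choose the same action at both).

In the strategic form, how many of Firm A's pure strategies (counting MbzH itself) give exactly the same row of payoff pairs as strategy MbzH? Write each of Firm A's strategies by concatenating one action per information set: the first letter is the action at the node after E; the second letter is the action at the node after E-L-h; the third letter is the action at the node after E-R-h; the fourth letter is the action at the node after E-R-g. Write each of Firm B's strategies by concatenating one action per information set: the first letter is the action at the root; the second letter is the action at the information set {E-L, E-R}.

Row for MbzH (columns Eh, Eg, Dh, Dg): (6,5) (6,5) (1,-1) (1,-1).
Under MbzH, Firm A's choice at the node after E-L-h and at the node after E-R-h and at the node after E-R-g can never be reached regardless of what Firm B does, so varying those choices leaves every outcome unchanged.
Holding the reachable choices fixed and varying the unreachable ones freely already gives 2 × 3 × 2 = 12 equivalent strategies.
No other strategy reproduces this row, so those 12 are the full class: MazT, MazH, MawT, MawH, MayT, MayH, MbzT, MbzH, MbwT, MbwH, MbyT, MbyH.

12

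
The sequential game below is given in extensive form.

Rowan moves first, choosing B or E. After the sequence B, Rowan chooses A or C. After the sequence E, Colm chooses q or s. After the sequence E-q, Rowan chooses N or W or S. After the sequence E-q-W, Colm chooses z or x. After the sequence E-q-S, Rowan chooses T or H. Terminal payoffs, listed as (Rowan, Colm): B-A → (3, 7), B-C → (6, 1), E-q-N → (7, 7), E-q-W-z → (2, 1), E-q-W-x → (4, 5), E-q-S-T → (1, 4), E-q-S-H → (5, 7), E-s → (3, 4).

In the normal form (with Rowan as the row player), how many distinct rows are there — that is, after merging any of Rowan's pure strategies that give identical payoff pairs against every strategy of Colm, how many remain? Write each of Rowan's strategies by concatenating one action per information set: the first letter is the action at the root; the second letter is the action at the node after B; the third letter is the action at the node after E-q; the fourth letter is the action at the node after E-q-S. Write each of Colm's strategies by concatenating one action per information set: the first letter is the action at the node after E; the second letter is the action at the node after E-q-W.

6

Rowan has 24 pure strategies: BANT, BANH, BAWT, BAWH, BAST, BASH, BCNT, BCNH, BCWT, BCWH, BCST, BCSH, EANT, EANH, EAWT, EAWH, EAST, EASH, ECNT, ECNH, ECWT, ECWH, ECST, ECSH. Columns: qz, qx, sz, sx.
{BANT, BANH, BAWT, BAWH, BAST, BASH} → row (3,7) (3,7) (3,7) (3,7)
{BCNT, BCNH, BCWT, BCWH, BCST, BCSH} → row (6,1) (6,1) (6,1) (6,1)
{EANT, EANH, ECNT, ECNH} → row (7,7) (7,7) (3,4) (3,4)
{EAWT, EAWH, ECWT, ECWH} → row (2,1) (4,5) (3,4) (3,4)
{EAST, ECST} → row (1,4) (1,4) (3,4) (3,4)
{EASH, ECSH} → row (5,7) (5,7) (3,4) (3,4)
That's 6 distinct rows out of 24 strategies.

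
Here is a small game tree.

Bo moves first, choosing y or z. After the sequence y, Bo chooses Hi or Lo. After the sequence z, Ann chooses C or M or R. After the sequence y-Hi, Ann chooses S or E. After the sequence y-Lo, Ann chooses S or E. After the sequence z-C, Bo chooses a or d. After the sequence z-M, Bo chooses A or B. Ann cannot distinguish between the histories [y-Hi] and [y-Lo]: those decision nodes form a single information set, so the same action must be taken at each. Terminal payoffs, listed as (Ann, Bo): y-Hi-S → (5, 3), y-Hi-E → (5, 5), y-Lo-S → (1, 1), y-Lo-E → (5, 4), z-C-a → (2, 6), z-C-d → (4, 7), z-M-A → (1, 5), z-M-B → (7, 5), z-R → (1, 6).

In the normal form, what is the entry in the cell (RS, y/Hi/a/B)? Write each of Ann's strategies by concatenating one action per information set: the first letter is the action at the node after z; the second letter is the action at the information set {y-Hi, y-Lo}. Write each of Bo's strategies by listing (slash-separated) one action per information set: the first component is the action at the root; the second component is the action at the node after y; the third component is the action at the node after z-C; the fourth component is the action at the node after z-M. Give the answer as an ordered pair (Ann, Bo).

(5, 3)

Trace the play path from the root:
  Bo plays y
  Bo plays Hi at [y]
  Ann plays S at [y-Hi]
→ terminal payoff (5, 3).
(Ann's choice at the node after z is never reached on this path, so it doesn't affect the outcome.)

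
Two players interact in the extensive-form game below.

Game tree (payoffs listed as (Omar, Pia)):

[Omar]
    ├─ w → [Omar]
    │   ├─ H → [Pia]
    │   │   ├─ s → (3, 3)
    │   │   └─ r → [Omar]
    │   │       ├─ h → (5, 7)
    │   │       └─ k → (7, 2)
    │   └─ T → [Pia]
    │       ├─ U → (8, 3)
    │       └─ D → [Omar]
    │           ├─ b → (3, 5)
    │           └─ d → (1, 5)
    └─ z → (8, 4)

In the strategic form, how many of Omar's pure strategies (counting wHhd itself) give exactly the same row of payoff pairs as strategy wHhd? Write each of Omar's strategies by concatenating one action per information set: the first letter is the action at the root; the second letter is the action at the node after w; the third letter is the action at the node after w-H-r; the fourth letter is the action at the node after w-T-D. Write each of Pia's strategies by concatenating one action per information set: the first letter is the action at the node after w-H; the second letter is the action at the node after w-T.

2

Row for wHhd (columns sU, sD, rU, rD): (3,3) (3,3) (5,7) (5,7).
Under wHhd, Omar's choice at the node after w-T-D can never be reached regardless of what Pia does, so varying those choices leaves every outcome unchanged.
Holding the reachable choices fixed and varying the unreachable one freely already gives 2 equivalent strategies.
No other strategy reproduces this row, so those 2 are the full class: wHhb, wHhd.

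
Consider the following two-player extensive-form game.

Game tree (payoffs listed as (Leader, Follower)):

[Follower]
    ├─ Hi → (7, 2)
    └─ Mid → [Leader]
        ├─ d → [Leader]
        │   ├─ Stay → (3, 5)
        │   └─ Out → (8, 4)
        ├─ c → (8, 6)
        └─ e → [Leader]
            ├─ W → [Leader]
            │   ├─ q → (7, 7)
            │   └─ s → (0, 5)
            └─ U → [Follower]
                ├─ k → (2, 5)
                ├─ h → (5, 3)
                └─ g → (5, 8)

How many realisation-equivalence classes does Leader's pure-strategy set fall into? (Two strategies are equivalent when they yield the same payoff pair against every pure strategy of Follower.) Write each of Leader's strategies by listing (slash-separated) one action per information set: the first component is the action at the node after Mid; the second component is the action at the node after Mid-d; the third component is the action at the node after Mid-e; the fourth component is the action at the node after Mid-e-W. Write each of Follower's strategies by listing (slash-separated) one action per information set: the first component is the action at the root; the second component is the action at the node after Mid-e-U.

6

Leader has 24 pure strategies: d/Stay/W/q, d/Stay/W/s, d/Stay/U/q, d/Stay/U/s, d/Out/W/q, d/Out/W/s, d/Out/U/q, d/Out/U/s, c/Stay/W/q, c/Stay/W/s, c/Stay/U/q, c/Stay/U/s, c/Out/W/q, c/Out/W/s, c/Out/U/q, c/Out/U/s, e/Stay/W/q, e/Stay/W/s, e/Stay/U/q, e/Stay/U/s, e/Out/W/q, e/Out/W/s, e/Out/U/q, e/Out/U/s. Columns: Hi/k, Hi/h, Hi/g, Mid/k, Mid/h, Mid/g.
{d/Stay/W/q, d/Stay/W/s, d/Stay/U/q, d/Stay/U/s} → row (7,2) (7,2) (7,2) (3,5) (3,5) (3,5)
{d/Out/W/q, d/Out/W/s, d/Out/U/q, d/Out/U/s} → row (7,2) (7,2) (7,2) (8,4) (8,4) (8,4)
{c/Stay/W/q, c/Stay/W/s, c/Stay/U/q, c/Stay/U/s, c/Out/W/q, c/Out/W/s, c/Out/U/q, c/Out/U/s} → row (7,2) (7,2) (7,2) (8,6) (8,6) (8,6)
{e/Stay/W/q, e/Out/W/q} → row (7,2) (7,2) (7,2) (7,7) (7,7) (7,7)
{e/Stay/W/s, e/Out/W/s} → row (7,2) (7,2) (7,2) (0,5) (0,5) (0,5)
{e/Stay/U/q, e/Stay/U/s, e/Out/U/q, e/Out/U/s} → row (7,2) (7,2) (7,2) (2,5) (5,3) (5,8)
That's 6 distinct rows out of 24 strategies.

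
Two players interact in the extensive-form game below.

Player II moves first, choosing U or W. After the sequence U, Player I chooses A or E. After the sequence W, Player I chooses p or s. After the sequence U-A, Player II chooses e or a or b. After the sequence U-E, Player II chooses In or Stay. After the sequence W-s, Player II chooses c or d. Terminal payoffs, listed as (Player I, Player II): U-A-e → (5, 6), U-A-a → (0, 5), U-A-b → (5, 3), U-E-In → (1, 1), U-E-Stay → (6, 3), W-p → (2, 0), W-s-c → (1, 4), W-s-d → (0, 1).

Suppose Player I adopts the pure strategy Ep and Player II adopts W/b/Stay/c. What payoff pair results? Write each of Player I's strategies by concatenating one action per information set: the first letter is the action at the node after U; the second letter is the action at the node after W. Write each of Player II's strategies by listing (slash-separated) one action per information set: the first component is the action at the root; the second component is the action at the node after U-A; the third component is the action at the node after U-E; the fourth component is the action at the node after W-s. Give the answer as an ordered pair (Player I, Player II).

Trace the play path from the root:
  Player II plays W
  Player I plays p at [W]
→ terminal payoff (2, 0).
(Player I's choice at the node after U is never reached on this path, so it doesn't affect the outcome.)

(2, 0)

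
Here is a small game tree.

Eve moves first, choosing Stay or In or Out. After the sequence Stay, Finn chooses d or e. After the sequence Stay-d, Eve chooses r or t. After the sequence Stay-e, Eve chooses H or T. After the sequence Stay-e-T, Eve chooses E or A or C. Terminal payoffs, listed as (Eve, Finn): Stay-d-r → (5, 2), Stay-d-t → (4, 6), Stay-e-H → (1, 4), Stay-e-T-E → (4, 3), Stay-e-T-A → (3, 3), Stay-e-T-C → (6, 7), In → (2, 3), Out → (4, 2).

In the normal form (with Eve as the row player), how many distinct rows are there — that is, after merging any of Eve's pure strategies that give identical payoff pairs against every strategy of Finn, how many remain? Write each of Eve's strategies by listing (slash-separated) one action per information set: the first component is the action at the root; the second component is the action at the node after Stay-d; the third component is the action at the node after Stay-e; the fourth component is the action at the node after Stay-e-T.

Eve has 36 pure strategies: Stay/r/H/E, Stay/r/H/A, Stay/r/H/C, Stay/r/T/E, Stay/r/T/A, Stay/r/T/C, Stay/t/H/E, Stay/t/H/A, Stay/t/H/C, Stay/t/T/E, Stay/t/T/A, Stay/t/T/C, In/r/H/E, In/r/H/A, In/r/H/C, In/r/T/E, In/r/T/A, In/r/T/C, In/t/H/E, In/t/H/A, In/t/H/C, In/t/T/E, In/t/T/A, In/t/T/C, Out/r/H/E, Out/r/H/A, Out/r/H/C, Out/r/T/E, Out/r/T/A, Out/r/T/C, Out/t/H/E, Out/t/H/A, Out/t/H/C, Out/t/T/E, Out/t/T/A, Out/t/T/C. Columns: d, e.
{Stay/r/H/E, Stay/r/H/A, Stay/r/H/C} → row (5,2) (1,4)
{Stay/r/T/E} → row (5,2) (4,3)
{Stay/r/T/A} → row (5,2) (3,3)
{Stay/r/T/C} → row (5,2) (6,7)
{Stay/t/H/E, Stay/t/H/A, Stay/t/H/C} → row (4,6) (1,4)
{Stay/t/T/E} → row (4,6) (4,3)
{Stay/t/T/A} → row (4,6) (3,3)
{Stay/t/T/C} → row (4,6) (6,7)
{In/r/H/E, In/r/H/A, In/r/H/C, In/r/T/E, In/r/T/A, In/r/T/C, In/t/H/E, In/t/H/A, In/t/H/C, In/t/T/E, In/t/T/A, In/t/T/C} → row (2,3) (2,3)
{Out/r/H/E, Out/r/H/A, Out/r/H/C, Out/r/T/E, Out/r/T/A, Out/r/T/C, Out/t/H/E, Out/t/H/A, Out/t/H/C, Out/t/T/E, Out/t/T/A, Out/t/T/C} → row (4,2) (4,2)
That's 10 distinct rows out of 36 strategies.

10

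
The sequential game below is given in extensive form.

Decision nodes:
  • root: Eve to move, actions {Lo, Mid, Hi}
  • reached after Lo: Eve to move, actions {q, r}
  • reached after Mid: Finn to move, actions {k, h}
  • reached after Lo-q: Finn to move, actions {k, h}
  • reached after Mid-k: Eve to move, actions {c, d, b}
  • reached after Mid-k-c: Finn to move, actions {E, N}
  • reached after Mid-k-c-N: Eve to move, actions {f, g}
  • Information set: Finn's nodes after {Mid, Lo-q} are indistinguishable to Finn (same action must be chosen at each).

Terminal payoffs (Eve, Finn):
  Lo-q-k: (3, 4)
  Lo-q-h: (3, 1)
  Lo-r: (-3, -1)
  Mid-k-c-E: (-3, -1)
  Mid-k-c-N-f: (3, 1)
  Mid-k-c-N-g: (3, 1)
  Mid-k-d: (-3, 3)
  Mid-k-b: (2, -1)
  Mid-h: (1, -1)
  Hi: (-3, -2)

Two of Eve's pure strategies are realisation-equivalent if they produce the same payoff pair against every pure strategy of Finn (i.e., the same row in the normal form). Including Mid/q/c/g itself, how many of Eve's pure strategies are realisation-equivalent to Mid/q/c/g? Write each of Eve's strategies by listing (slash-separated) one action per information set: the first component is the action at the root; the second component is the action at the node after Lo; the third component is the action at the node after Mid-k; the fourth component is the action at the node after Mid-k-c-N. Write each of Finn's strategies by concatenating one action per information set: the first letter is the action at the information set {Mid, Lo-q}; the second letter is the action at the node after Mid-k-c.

4

Row for Mid/q/c/g (columns kE, kN, hE, hN): (-3,-1) (3,1) (1,-1) (1,-1).
Under Mid/q/c/g, Eve's choice at the node after Lo can never be reached regardless of what Finn does, so varying those choices leaves every outcome unchanged.
Holding the reachable choices fixed and varying the unreachable one freely already gives 2 equivalent strategies.
Checking the remaining rows, Mid/q/c/f, Mid/r/c/f also happen to give the same payoffs in every column, bringing the total to 4: Mid/q/c/f, Mid/q/c/g, Mid/r/c/f, Mid/r/c/g.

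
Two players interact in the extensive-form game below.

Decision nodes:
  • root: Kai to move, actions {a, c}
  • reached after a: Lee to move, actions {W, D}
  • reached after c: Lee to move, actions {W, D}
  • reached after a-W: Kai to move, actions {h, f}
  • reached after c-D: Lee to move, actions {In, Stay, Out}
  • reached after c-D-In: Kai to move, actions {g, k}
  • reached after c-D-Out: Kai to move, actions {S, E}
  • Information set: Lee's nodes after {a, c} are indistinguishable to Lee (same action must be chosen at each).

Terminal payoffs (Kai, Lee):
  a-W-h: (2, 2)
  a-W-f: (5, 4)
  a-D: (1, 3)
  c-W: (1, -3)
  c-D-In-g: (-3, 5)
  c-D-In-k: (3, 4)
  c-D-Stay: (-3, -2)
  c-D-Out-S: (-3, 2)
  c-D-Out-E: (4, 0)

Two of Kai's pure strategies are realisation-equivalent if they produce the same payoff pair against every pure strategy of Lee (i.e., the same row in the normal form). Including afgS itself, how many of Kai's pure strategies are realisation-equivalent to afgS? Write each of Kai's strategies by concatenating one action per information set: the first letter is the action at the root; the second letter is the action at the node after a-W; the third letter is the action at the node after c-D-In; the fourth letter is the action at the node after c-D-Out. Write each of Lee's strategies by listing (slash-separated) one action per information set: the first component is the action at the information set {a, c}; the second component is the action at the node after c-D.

4

Row for afgS (columns W/In, W/Stay, W/Out, D/In, D/Stay, D/Out): (5,4) (5,4) (5,4) (1,3) (1,3) (1,3).
Under afgS, Kai's choice at the node after c-D-In and at the node after c-D-Out can never be reached regardless of what Lee does, so varying those choices leaves every outcome unchanged.
Holding the reachable choices fixed and varying the unreachable ones freely already gives 2 × 2 = 4 equivalent strategies.
No other strategy reproduces this row, so those 4 are the full class: afgS, afgE, afkS, afkE.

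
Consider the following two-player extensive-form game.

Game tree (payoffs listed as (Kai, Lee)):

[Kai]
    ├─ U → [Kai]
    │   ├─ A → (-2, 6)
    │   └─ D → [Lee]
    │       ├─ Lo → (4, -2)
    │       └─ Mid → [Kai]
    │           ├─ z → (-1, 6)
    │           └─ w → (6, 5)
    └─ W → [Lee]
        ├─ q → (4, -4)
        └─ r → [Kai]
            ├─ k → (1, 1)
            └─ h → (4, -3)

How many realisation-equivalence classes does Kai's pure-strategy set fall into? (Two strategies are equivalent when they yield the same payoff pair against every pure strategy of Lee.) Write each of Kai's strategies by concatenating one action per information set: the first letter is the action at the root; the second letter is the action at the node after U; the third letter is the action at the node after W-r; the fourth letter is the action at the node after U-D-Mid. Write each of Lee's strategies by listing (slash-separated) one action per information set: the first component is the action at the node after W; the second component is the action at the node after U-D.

5

Kai has 16 pure strategies: UAkz, UAkw, UAhz, UAhw, UDkz, UDkw, UDhz, UDhw, WAkz, WAkw, WAhz, WAhw, WDkz, WDkw, WDhz, WDhw. Columns: q/Lo, q/Mid, r/Lo, r/Mid.
{UAkz, UAkw, UAhz, UAhw} → row (-2,6) (-2,6) (-2,6) (-2,6)
{UDkz, UDhz} → row (4,-2) (-1,6) (4,-2) (-1,6)
{UDkw, UDhw} → row (4,-2) (6,5) (4,-2) (6,5)
{WAkz, WAkw, WDkz, WDkw} → row (4,-4) (4,-4) (1,1) (1,1)
{WAhz, WAhw, WDhz, WDhw} → row (4,-4) (4,-4) (4,-3) (4,-3)
That's 5 distinct rows out of 16 strategies.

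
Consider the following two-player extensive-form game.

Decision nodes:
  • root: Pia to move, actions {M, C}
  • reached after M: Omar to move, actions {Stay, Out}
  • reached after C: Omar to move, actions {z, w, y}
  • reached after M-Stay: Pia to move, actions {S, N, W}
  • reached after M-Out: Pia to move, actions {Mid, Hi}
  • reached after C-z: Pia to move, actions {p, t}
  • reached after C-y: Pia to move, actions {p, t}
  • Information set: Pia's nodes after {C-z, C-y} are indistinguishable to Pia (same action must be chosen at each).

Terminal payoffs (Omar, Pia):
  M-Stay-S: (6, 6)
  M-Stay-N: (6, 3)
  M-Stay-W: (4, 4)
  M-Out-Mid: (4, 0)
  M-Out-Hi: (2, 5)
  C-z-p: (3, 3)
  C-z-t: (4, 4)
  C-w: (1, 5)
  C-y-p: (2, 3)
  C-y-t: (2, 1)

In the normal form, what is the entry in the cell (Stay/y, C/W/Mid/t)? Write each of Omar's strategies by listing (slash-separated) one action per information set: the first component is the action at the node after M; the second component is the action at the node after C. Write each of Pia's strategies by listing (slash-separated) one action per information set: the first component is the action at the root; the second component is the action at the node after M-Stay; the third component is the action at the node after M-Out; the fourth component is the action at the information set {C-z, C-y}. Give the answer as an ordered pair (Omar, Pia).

Trace the play path from the root:
  Pia plays C
  Omar plays y at [C]
  Pia plays t at [C-y]
→ terminal payoff (2, 1).
(Omar's choice at the node after M is never reached on this path, so it doesn't affect the outcome.)

(2, 1)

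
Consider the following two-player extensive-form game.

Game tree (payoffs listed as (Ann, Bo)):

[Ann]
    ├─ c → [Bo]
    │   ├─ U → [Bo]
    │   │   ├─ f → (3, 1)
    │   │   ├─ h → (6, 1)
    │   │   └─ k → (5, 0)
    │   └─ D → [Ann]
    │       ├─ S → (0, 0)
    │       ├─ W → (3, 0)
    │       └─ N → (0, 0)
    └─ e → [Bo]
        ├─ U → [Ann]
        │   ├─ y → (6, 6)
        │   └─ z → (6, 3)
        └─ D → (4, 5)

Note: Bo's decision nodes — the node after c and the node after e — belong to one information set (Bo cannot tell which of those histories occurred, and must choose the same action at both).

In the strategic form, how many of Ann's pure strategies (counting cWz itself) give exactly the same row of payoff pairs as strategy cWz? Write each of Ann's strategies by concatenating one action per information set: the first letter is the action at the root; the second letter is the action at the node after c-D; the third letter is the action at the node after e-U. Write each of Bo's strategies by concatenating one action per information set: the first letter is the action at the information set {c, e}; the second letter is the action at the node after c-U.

Row for cWz (columns Uf, Uh, Uk, Df, Dh, Dk): (3,1) (6,1) (5,0) (3,0) (3,0) (3,0).
Under cWz, Ann's choice at the node after e-U can never be reached regardless of what Bo does, so varying those choices leaves every outcome unchanged.
Holding the reachable choices fixed and varying the unreachable one freely already gives 2 equivalent strategies.
No other strategy reproduces this row, so those 2 are the full class: cWy, cWz.

2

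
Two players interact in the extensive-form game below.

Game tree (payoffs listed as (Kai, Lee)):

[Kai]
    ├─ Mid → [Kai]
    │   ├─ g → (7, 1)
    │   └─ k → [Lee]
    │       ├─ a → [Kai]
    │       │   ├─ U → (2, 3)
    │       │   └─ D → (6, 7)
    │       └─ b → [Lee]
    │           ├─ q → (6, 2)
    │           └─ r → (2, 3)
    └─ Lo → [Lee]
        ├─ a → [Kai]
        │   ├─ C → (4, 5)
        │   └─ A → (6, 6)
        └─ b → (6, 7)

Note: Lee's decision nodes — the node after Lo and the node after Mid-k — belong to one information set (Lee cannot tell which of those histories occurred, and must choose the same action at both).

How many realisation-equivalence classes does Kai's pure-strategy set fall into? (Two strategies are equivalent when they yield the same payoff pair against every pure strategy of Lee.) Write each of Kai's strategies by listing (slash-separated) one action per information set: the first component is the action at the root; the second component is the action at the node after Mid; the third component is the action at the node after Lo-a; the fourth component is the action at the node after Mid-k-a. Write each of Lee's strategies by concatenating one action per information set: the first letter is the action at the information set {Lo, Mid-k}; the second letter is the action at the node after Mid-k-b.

Kai has 16 pure strategies: Mid/g/C/U, Mid/g/C/D, Mid/g/A/U, Mid/g/A/D, Mid/k/C/U, Mid/k/C/D, Mid/k/A/U, Mid/k/A/D, Lo/g/C/U, Lo/g/C/D, Lo/g/A/U, Lo/g/A/D, Lo/k/C/U, Lo/k/C/D, Lo/k/A/U, Lo/k/A/D. Columns: aq, ar, bq, br.
{Mid/g/C/U, Mid/g/C/D, Mid/g/A/U, Mid/g/A/D} → row (7,1) (7,1) (7,1) (7,1)
{Mid/k/C/U, Mid/k/A/U} → row (2,3) (2,3) (6,2) (2,3)
{Mid/k/C/D, Mid/k/A/D} → row (6,7) (6,7) (6,2) (2,3)
{Lo/g/C/U, Lo/g/C/D, Lo/k/C/U, Lo/k/C/D} → row (4,5) (4,5) (6,7) (6,7)
{Lo/g/A/U, Lo/g/A/D, Lo/k/A/U, Lo/k/A/D} → row (6,6) (6,6) (6,7) (6,7)
That's 5 distinct rows out of 16 strategies.

5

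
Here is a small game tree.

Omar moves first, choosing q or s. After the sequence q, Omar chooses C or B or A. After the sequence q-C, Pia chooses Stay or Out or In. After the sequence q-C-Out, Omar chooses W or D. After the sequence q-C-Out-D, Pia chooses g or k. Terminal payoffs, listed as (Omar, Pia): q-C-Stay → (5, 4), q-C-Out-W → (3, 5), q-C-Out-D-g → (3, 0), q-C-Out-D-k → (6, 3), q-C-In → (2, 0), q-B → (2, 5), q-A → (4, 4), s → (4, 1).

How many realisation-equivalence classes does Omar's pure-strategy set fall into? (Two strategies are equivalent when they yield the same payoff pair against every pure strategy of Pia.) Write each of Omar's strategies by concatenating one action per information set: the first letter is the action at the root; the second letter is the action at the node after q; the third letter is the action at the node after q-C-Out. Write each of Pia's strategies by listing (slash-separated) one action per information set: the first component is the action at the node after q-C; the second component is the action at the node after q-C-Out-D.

5

Omar has 12 pure strategies: qCW, qCD, qBW, qBD, qAW, qAD, sCW, sCD, sBW, sBD, sAW, sAD. Columns: Stay/g, Stay/k, Out/g, Out/k, In/g, In/k.
{qCW} → row (5,4) (5,4) (3,5) (3,5) (2,0) (2,0)
{qCD} → row (5,4) (5,4) (3,0) (6,3) (2,0) (2,0)
{qBW, qBD} → row (2,5) (2,5) (2,5) (2,5) (2,5) (2,5)
{qAW, qAD} → row (4,4) (4,4) (4,4) (4,4) (4,4) (4,4)
{sCW, sCD, sBW, sBD, sAW, sAD} → row (4,1) (4,1) (4,1) (4,1) (4,1) (4,1)
That's 5 distinct rows out of 12 strategies.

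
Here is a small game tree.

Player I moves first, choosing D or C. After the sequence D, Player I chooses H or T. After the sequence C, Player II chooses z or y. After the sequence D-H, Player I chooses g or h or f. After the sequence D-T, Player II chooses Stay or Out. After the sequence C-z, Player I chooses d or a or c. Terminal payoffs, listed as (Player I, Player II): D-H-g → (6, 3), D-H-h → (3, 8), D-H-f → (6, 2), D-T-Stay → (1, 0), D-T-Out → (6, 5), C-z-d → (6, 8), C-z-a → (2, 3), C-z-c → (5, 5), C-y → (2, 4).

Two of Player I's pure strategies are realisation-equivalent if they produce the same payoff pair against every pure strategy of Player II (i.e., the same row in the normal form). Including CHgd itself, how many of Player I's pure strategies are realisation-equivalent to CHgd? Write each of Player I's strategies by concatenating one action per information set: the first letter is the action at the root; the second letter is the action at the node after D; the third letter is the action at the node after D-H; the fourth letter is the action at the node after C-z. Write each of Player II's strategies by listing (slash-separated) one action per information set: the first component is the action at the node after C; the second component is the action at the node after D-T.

6

Row for CHgd (columns z/Stay, z/Out, y/Stay, y/Out): (6,8) (6,8) (2,4) (2,4).
Under CHgd, Player I's choice at the node after D and at the node after D-H can never be reached regardless of what Player II does, so varying those choices leaves every outcome unchanged.
Holding the reachable choices fixed and varying the unreachable ones freely already gives 2 × 3 = 6 equivalent strategies.
No other strategy reproduces this row, so those 6 are the full class: CHgd, CHhd, CHfd, CTgd, CThd, CTfd.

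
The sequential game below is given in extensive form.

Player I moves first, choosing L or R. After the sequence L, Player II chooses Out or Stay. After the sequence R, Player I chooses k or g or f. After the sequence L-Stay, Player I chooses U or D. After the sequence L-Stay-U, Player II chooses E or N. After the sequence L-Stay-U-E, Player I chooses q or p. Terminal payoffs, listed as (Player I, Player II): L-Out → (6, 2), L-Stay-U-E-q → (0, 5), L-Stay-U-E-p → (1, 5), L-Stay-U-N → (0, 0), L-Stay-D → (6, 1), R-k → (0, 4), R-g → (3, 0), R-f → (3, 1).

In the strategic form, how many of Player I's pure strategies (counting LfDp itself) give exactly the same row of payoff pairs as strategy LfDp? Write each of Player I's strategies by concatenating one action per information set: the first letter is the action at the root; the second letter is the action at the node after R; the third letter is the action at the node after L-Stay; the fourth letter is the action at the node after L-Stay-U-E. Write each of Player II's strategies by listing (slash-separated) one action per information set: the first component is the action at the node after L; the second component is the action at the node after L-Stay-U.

Row for LfDp (columns Out/E, Out/N, Stay/E, Stay/N): (6,2) (6,2) (6,1) (6,1).
Under LfDp, Player I's choice at the node after R and at the node after L-Stay-U-E can never be reached regardless of what Player II does, so varying those choices leaves every outcome unchanged.
Holding the reachable choices fixed and varying the unreachable ones freely already gives 3 × 2 = 6 equivalent strategies.
No other strategy reproduces this row, so those 6 are the full class: LkDq, LkDp, LgDq, LgDp, LfDq, LfDp.

6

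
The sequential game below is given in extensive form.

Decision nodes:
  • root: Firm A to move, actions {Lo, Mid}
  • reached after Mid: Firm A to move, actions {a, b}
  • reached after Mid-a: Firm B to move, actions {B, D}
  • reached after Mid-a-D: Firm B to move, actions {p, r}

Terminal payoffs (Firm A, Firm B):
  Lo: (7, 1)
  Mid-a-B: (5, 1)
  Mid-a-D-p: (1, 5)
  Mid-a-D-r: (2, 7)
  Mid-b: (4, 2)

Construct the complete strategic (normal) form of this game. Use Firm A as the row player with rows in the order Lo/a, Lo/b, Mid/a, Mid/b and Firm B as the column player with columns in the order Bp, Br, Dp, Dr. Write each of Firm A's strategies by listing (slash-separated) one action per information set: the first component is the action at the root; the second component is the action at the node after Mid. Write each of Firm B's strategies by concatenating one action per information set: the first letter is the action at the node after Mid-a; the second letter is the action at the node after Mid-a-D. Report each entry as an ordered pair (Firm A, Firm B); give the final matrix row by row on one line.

Lo/a: (7,1) (7,1) (7,1) (7,1) | Lo/b: (7,1) (7,1) (7,1) (7,1) | Mid/a: (5,1) (5,1) (1,5) (2,7) | Mid/b: (4,2) (4,2) (4,2) (4,2)

            Bp       Br       Dp       Dr
 Lo/a    (7,1)    (7,1)    (7,1)    (7,1)
 Lo/b    (7,1)    (7,1)    (7,1)    (7,1)
Mid/a    (5,1)    (5,1)    (1,5)    (2,7)
Mid/b    (4,2)    (4,2)    (4,2)    (4,2)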